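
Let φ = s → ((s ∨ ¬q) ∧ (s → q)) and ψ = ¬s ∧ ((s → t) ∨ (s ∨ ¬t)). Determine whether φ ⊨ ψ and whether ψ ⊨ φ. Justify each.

(⟹) This fails. Under t = F, q = T, s = T, the left side is true but the right side is false.

(⟸) Assume the antecedent. If t is true, the antecedent forces (t = T, q = F, s = F) or (t = T, q = T, s = F), and s → ((s ∨ ¬q) ∧ (s → q)) holds there. If t is false, the antecedent forces (t = F, q = F, s = F) or (t = F, q = T, s = F), and s → ((s ∨ ¬q) ∧ (s → q)) holds there. Either way s → ((s ∨ ¬q) ∧ (s → q)) holds.

(⇒) fails; (⇐) holds.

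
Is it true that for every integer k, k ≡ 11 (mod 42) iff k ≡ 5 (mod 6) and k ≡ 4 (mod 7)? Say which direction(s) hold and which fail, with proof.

[⇐] If k ≡ 5 (mod 6) and k ≡ 4 (mod 7), then by the Chinese remainder theorem k ≡ 11 (mod 42). This is exactly k ≡ 11 (mod 42).

[⇒] Suppose k ≡ 11 (mod 42); write k = 42j + 11. Since 6 ∣ 42, reducing mod 6 gives k ≡ 11 ≡ 5 (mod 6); since 7 ∣ 42, reducing mod 7 gives k ≡ 11 ≡ 4 (mod 7).

Both implications hold.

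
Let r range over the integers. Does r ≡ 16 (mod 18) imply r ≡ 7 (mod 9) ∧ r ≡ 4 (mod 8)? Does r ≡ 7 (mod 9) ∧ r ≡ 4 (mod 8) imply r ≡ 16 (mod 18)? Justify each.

Only the converse holds.

(⇒) This fails: r = 16 gives 16 ≡ 16 (mod 18) but 16 ≡ 0 (mod 8), so the conjunction on the right does not hold.

(⇐) Conversely, if r ≡ 7 (mod 9) and r ≡ 4 (mod 8), then by the Chinese remainder theorem r ≡ 52 (mod 72). Since 52 ≡ 16 (mod 18) and 18 ∣ 72, we get r ≡ 16 (mod 18).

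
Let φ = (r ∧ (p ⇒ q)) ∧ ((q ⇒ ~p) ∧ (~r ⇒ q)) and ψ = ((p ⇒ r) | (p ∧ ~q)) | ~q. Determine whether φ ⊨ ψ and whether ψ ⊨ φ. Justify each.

Only the forward implication holds.

(⟹) Assume the antecedent. If q is true, the antecedent forces (q = T, p = F, r = T), and ((p ⇒ r) | (p ∧ ~q)) | ~q holds there. If q is false, ((p ⇒ r) | (p ∧ ~q)) | ~q reduces to true regardless of the other variables. Either way ((p ⇒ r) | (p ∧ ~q)) | ~q holds.

(⟸) This fails. Under q = F, p = F, r = F, the left side is false but the right side is true.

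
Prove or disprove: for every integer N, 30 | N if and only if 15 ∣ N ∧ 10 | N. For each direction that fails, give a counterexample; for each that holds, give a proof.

(⟸) Suppose 15 ∣ N and 10 ∣ N. Any common multiple of 15 and 10 is a multiple of their lcm; here lcm(15, 10) = 15·10/gcd(15, 10) = 150/5 = 30, so 30 ∣ N.

(⟹) If 30 ∣ N, write N = 30q. Since 30 = 2·15, N = 15·(2q), so 15 ∣ N; and since 30 = 3·10, N = 10·(3q), so 10 ∣ N.

Equivalent; both directions hold.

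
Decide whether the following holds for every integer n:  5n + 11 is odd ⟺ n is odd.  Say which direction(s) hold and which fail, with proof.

(⟹) This fails: n = 6 gives 5n + 11 = 41, which is odd, but 6 is even, not odd.

(⟸) This also fails: n = 7 is odd, but 5n + 11 = 46 is even, not odd.

Neither direction holds.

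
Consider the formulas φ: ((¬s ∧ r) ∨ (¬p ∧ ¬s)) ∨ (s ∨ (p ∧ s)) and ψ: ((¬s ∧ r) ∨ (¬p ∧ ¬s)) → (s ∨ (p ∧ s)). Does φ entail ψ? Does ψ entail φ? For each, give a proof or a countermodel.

(⟹) This fails. Under r = F, p = F, s = F, the left side is true but the right side is false.

(⟸) This fails. Under r = F, p = T, s = F, the left side is false but the right side is true.

Neither direction holds.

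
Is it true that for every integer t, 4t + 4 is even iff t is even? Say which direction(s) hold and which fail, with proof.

Converse. Suppose t is even. Since 4 is even, 4t is even for every t, so 4t + 4 has the same parity as 4, which is even. Hence 4t + 4 is even.

Forward direction. This fails: take t = 5. Then 4t + 4 = 24, which is even, yet t = 5 is odd, not even.

Only the converse holds.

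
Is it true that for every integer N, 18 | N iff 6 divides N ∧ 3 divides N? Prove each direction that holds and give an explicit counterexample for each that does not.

Not equivalent: only (⇒) holds.

[⇒] If 18 ∣ N, write N = 18q. Since 18 = 3·6, N = 6·(3q), so 6 ∣ N; and since 18 = 6·3, N = 3·(6q), so 3 ∣ N.

[⇐] This fails: take N = 6. Both 6 ∣ 6 and 3 ∣ 6, yet 6 is not a multiple of 18 (since 6 = 0·18 + 6), so 18 ∤ 6.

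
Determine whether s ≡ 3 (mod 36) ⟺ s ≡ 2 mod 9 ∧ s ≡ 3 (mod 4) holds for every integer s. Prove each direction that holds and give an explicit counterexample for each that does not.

Forward direction. This fails: s = 3 gives 3 ≡ 3 (mod 36) but 3 ≡ 3 (mod 9), so the conjunction on the right does not hold.

Converse. This fails: s = 11 satisfies both congruences on the right (11 ≡ 2 mod 9 and 11 ≡ 3 mod 4) yet 11 ≡ 11 (mod 36), not 3.

(⇒) fails and (⇐) fails.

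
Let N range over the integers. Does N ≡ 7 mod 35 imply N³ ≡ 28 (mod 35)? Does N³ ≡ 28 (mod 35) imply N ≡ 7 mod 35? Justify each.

Both implications hold.

(⟹) Suppose N ≡ 7 mod 35. Write N = 35j + 7. Then (35j + 7)³ = 42875j³ + 25725j² + 5145j + 343 = 35(1225j³ + 735j² + 147j + 9) + 28, so N³ ≡ 28 (mod 35).

(⟸) Conversely, suppose N³ ≡ 28 (mod 35). The only residue r in {0, …, 34} with r³ ≡ 28 (mod 35) is r = 7, so N ≡ 7 (mod 35).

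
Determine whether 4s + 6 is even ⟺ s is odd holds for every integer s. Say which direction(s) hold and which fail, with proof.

Only the reverse direction holds.

(⇐) Suppose s is odd. Since 4 is even, 4s is even for every s, so 4s + 6 has the same parity as 6, which is even. Hence 4s + 6 is even.

(⇒) This fails: take s = 0. Then 4s + 6 = 6, which is even, yet s = 0 is even, not odd.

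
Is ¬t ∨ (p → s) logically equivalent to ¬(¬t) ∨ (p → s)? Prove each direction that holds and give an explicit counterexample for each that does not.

(⟹) This fails. Under s = F, p = T, t = F, the left side is true but the right side is false.

(⟸) This fails. Under s = F, p = T, t = T, the left side is false but the right side is true.

Neither direction holds.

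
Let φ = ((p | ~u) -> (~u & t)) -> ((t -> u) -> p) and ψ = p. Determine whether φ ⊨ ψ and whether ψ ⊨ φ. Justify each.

(⇐) Assume the antecedent. If u is true, the antecedent forces (u = T, p = T, t = F) or (u = T, p = T, t = T), and the consequent holds there. If u is false, the consequent reduces to true regardless of the other variables. Either way the consequent holds.

(⇒) This fails. Under u = F, p = F, t = F, the left side is true but the right side is false.

Only the reverse direction holds.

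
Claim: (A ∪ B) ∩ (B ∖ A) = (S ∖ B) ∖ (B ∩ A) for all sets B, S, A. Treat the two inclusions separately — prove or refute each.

(⊆) This inclusion fails. Take B = {1}, S = ∅, A = ∅; then 1 ∈ (A ∪ B) ∩ (B ∖ A) but 1 ∉ (S ∖ B) ∖ (B ∩ A).

(⊇) This inclusion fails. Take B = ∅, S = {1}, A = ∅; then 1 ∈ (S ∖ B) ∖ (B ∩ A) but 1 ∉ (A ∪ B) ∩ (B ∖ A).

Both inclusions fail.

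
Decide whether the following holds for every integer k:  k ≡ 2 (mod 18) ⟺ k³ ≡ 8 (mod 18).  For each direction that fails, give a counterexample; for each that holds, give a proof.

(→) Suppose k ≡ 2 (mod 18). Write k = 18j + 2. Then (18j + 2)³ = 5832j³ + 1944j² + 216j + 8 = 18(324j³ + 108j² + 12j) + 8, so k³ ≡ 8 (mod 18).

(←) This fails: take k = 8. Then 8³ = 512 ≡ 8 (mod 18), yet 8 ≡ 8 (mod 18), not 2.

The forward direction holds; the converse fails.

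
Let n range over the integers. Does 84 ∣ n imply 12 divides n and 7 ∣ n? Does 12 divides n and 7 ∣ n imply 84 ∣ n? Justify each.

[⇒] If 84 ∣ n, write n = 84q. Since 84 = 7·12, n = 12·(7q), so 12 ∣ n; and since 84 = 12·7, n = 7·(12q), so 7 ∣ n.

[⇐] Suppose 12 ∣ n and 7 ∣ n. Any common multiple of 12 and 7 is a multiple of their lcm; here gcd(12, 7) = 1, so lcm(12, 7) = 12·7 = 84, so 84 ∣ n.

Both directions hold.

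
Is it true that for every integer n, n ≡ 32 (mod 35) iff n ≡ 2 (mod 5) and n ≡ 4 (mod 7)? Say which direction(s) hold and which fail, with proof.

Both directions hold; the statement is true.

Forward direction. Suppose n ≡ 32 (mod 35); write n = 35j + 32. Since 5 ∣ 35, reducing mod 5 gives n ≡ 32 ≡ 2 (mod 5); since 7 ∣ 35, reducing mod 7 gives n ≡ 32 ≡ 4 (mod 7).

Converse. If n ≡ 2 (mod 5) and n ≡ 4 (mod 7), then by the Chinese remainder theorem n ≡ 32 (mod 35). This is exactly n ≡ 32 (mod 35).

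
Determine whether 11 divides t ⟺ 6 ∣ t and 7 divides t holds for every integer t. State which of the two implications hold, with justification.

Both directions fail.

(→) This fails: take t = 11. Certainly 11 ∣ 11, but 6 ∤ 11.

(←) This fails: take t = 42. Both 6 ∣ 42 and 7 ∣ 42, yet 42 is not a multiple of 11 (since 42 = 3·11 + 9), so 11 ∤ 42.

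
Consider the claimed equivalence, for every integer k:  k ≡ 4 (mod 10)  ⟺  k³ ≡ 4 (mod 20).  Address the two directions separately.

Both directions hold.

(→) Suppose k ≡ 4 (mod 10). Working modulo 20, k ∈ {4, 14}; for each such r, r³ ≡ 4 (mod 20).

(←) Conversely, the residues r modulo 20 with r³ ≡ 4 (mod 20) are exactly {4, 14}, and each is ≡ 4 (mod 10).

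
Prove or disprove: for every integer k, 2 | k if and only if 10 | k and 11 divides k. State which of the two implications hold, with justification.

Only the reverse direction holds.

(⇒) This fails: take k = 2. Certainly 2 ∣ 2, but 10 ∤ 2.

(⇐) Suppose 10 ∣ k and 11 ∣ k. Any common multiple of 10 and 11 is a multiple of their lcm; here gcd(10, 11) = 1, so lcm(10, 11) = 10·11 = 110, so 110 ∣ k. Since 2 ∣ 110, it follows that 2 ∣ k.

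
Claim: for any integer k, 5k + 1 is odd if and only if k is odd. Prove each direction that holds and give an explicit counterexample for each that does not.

Forward direction. This fails: k = 4 gives 5k + 1 = 21, which is odd, but 4 is even, not odd.

Converse. This also fails: k = 3 is odd, but 5k + 1 = 16 is even, not odd.

(⇒) fails and (⇐) fails.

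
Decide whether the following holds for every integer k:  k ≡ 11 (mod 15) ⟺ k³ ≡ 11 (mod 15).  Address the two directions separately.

Equivalent; both directions hold.

Forward direction. Suppose k ≡ 11 (mod 15). Write k = 15j + 11. Then (15j + 11)³ = 3375j³ + 7425j² + 5445j + 1331 = 15(225j³ + 495j² + 363j + 88) + 11, so k³ ≡ 11 (mod 15).

Converse. Suppose k³ ≡ 11 (mod 15). The only residue r in {0, …, 14} with r³ ≡ 11 (mod 15) is r = 11, so k ≡ 11 (mod 15).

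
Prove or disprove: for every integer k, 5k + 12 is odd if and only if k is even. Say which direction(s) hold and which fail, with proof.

(⟹) This fails: k = 5 gives 5k + 12 = 37, which is odd, but 5 is odd, not even.

(⟸) This also fails: k = 0 is even, but 5k + 12 = 12 is even, not odd.

(⇒) fails and (⇐) fails.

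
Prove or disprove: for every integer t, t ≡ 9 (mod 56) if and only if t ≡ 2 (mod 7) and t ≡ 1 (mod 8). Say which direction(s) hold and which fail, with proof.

Both directions hold.

[⇐] If t ≡ 2 (mod 7) and t ≡ 1 (mod 8), then by the Chinese remainder theorem t ≡ 9 (mod 56). This is exactly t ≡ 9 (mod 56).

[⇒] Suppose t ≡ 9 (mod 56); write t = 56j + 9. Since 7 ∣ 56, reducing mod 7 gives t ≡ 9 ≡ 2 (mod 7); since 8 ∣ 56, reducing mod 8 gives t ≡ 9 ≡ 1 (mod 8).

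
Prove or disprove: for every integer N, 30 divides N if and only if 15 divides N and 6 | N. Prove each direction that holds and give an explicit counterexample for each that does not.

Both directions hold.

(⇒) If 30 ∣ N, write N = 30q. Since 30 = 2·15, N = 15·(2q), so 15 ∣ N; and since 30 = 5·6, N = 6·(5q), so 6 ∣ N.

(⇐) Suppose 15 ∣ N and 6 ∣ N. Any common multiple of 15 and 6 is a multiple of their lcm; here lcm(15, 6) = 15·6/gcd(15, 6) = 90/3 = 30, so 30 ∣ N.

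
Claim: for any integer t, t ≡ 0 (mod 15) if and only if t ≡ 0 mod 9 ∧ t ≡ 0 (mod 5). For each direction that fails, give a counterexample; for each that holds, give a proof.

(⇒) This fails: t = 30 gives 30 ≡ 0 (mod 15) but 30 ≡ 3 (mod 9), so the conjunction on the right does not hold.

(⇐) Conversely, if t ≡ 0 (mod 9) and t ≡ 0 (mod 5), then by the Chinese remainder theorem t ≡ 0 (mod 45). Since 0 ≡ 0 (mod 15) and 15 ∣ 45, we get t ≡ 0 (mod 15).

Only the reverse direction holds.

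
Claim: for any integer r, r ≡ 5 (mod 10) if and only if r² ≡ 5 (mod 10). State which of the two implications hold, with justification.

[⇐] Suppose r² ≡ 5 (mod 10). The only residue r in {0, …, 9} with r² ≡ 5 (mod 10) is r = 5, so r ≡ 5 (mod 10).

[⇒] Suppose r ≡ 5 (mod 10). Write r = 10j + 5. Then (10j + 5)² = 100j² + 100j + 25 = 10(10j² + 10j + 2) + 5, so r² ≡ 5 (mod 10).

Both directions hold.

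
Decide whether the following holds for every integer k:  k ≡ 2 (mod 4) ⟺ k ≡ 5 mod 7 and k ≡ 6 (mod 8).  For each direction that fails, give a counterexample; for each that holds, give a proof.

(⇒) This fails: k = 2 gives 2 ≡ 2 (mod 4) but 2 ≡ 2 (mod 7), so the conjunction on the right does not hold.

(⇐) Conversely, if k ≡ 5 (mod 7) and k ≡ 6 (mod 8), then by the Chinese remainder theorem k ≡ 54 (mod 56). Since 54 ≡ 2 (mod 4) and 4 ∣ 56, we get k ≡ 2 (mod 4).

Only the reverse direction holds.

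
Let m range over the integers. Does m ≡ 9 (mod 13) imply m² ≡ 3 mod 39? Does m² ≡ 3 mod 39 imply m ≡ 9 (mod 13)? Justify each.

Both directions fail.

(→) This fails: take m = 22. Then 22 ≡ 9 (mod 13), but 22² = 484 ≡ 16 (mod 39), not 3.

(←) This fails: take m = 30. Then 30² = 900 ≡ 3 (mod 39), yet 30 ≡ 4 (mod 13), not 9.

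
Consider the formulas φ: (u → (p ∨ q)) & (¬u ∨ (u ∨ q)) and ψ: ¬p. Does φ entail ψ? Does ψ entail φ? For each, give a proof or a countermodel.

(⟹) This fails. Under q = F, u = F, p = T, the left side is true but the right side is false.

(⟸) This fails. Under q = F, u = T, p = F, the left side is false but the right side is true.

Neither implication holds.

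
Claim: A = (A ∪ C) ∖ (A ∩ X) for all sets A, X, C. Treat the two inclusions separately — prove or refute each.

(⟹) This inclusion fails. Take A = {1}, X = {1}, C = ∅; then 1 ∈ A but 1 ∉ (A ∪ C) ∖ (A ∩ X).

(⟸) This inclusion fails. Take A = ∅, X = ∅, C = {1}; then 1 ∈ (A ∪ C) ∖ (A ∩ X) but 1 ∉ A.

Neither inclusion holds.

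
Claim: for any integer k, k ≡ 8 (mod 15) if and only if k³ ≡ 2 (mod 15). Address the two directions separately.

Forward direction. Suppose k ≡ 8 (mod 15). Write k = 15j + 8. Then (15j + 8)³ = 3375j³ + 5400j² + 2880j + 512 = 15(225j³ + 360j² + 192j + 34) + 2, so k³ ≡ 2 (mod 15).

Converse. Suppose k³ ≡ 2 (mod 15). The only residue r in {0, …, 14} with r³ ≡ 2 (mod 15) is r = 8, so k ≡ 8 (mod 15).

Both directions hold.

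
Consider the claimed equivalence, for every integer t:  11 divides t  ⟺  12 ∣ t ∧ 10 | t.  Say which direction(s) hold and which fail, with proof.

Both directions fail.

Forward direction. This fails: take t = 11. Certainly 11 ∣ 11, but 12 ∤ 11.

Converse. This fails: take t = 60. Both 12 ∣ 60 and 10 ∣ 60, yet 60 is not a multiple of 11 (since 60 = 5·11 + 5), so 11 ∤ 60.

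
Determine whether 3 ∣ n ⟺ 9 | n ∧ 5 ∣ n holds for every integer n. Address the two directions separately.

Not equivalent: only (⇐) holds.

(←) Suppose 9 ∣ n and 5 ∣ n. Any common multiple of 9 and 5 is a multiple of their lcm; here gcd(9, 5) = 1, so lcm(9, 5) = 9·5 = 45, so 45 ∣ n. Since 3 ∣ 45, it follows that 3 ∣ n.

(→) This fails: take n = 3. Certainly 3 ∣ 3, but 9 ∤ 3.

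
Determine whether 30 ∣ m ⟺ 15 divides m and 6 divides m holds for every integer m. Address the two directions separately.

Both directions hold.

Converse. Suppose 15 ∣ m and 6 ∣ m. Any common multiple of 15 and 6 is a multiple of their lcm; here lcm(15, 6) = 15·6/gcd(15, 6) = 90/3 = 30, so 30 ∣ m.

Forward direction. If 30 ∣ m, write m = 30q. Since 30 = 2·15, m = 15·(2q), so 15 ∣ m; and since 30 = 5·6, m = 6·(5q), so 6 ∣ m.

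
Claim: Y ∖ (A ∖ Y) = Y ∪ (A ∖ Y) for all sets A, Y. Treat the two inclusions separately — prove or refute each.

(⊆) Let x ∈ Y ∖ (A ∖ Y). Then either x ∈ Y and x ∉ A; or x ∈ A ∩ Y. In each case x ∈ Y ∪ (A ∖ Y), so Y ∖ (A ∖ Y) ⊆ Y ∪ (A ∖ Y).

(⊇) This inclusion fails. Take A = {1}, Y = ∅; then 1 ∈ Y ∪ (A ∖ Y) but 1 ∉ Y ∖ (A ∖ Y).

Only the forward inclusion holds.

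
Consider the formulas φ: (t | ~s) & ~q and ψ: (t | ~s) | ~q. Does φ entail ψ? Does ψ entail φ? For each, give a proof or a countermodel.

The forward direction holds; the converse fails.

[⇒] Assume the antecedent. If t is true, (t | ~s) | ~q reduces to true regardless of the other variables. If t is false, the antecedent forces (t = F, q = F, s = F), and (t | ~s) | ~q holds there. Either way (t | ~s) | ~q holds.

[⇐] This fails. Under t = F, q = T, s = F, the left side is false but the right side is true.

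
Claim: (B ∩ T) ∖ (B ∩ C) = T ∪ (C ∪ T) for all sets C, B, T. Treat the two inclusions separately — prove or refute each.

Only the forward inclusion holds.

Forward inclusion. Let x ∈ (B ∩ T) ∖ (B ∩ C). Then x ∈ B ∩ T and x ∉ C, from which x ∈ T ∪ (C ∪ T).

Reverse inclusion. This inclusion fails. Take C = {1}, B = ∅, T = ∅; then 1 ∈ T ∪ (C ∪ T) but 1 ∉ (B ∩ T) ∖ (B ∩ C).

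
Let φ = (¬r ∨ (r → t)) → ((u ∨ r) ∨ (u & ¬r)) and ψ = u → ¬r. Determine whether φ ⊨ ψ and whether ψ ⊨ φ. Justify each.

(⇒) fails and (⇐) fails.

(⇒) This fails. Under t = F, r = T, u = T, the left side is true but the right side is false.

(⇐) This fails. Under t = F, r = F, u = F, the left side is false but the right side is true.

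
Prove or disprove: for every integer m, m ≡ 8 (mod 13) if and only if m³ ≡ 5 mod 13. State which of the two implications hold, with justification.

Only the forward implication holds.

(⇒) Suppose m ≡ 8 (mod 13). Write m = 13j + 8. Then (13j + 8)³ = 2197j³ + 4056j² + 2496j + 512 = 13(169j³ + 312j² + 192j + 39) + 5, so m³ ≡ 5 (mod 13).

(⇐) This fails: take m = 7. Then 7³ = 343 ≡ 5 (mod 13), yet 7 ≡ 7 (mod 13), not 8.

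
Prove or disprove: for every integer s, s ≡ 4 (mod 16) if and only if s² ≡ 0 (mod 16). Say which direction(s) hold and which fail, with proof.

Only the forward implication holds.

Forward direction. Suppose s ≡ 4 (mod 16). Write s = 16j + 4. Then (16j + 4)² = 256j² + 128j + 16 = 16(16j² + 8j + 1) + 0, so s² ≡ 0 (mod 16).

Converse. This fails: take s = 0. Then 0² = 0 ≡ 0 (mod 16), yet 0 ≡ 0 (mod 16), not 4.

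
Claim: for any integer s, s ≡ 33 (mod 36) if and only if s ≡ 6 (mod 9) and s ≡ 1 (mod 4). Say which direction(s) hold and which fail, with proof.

Both implications hold.

[⇒] Suppose s ≡ 33 (mod 36); write s = 36j + 33. Since 9 ∣ 36, reducing mod 9 gives s ≡ 33 ≡ 6 (mod 9); since 4 ∣ 36, reducing mod 4 gives s ≡ 33 ≡ 1 (mod 4).

[⇐] Conversely, if s ≡ 6 (mod 9) and s ≡ 1 (mod 4), then by the Chinese remainder theorem s ≡ 33 (mod 36). This is exactly s ≡ 33 (mod 36).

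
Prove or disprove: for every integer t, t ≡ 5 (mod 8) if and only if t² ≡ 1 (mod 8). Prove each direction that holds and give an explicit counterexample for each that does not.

[⇒] Suppose t ≡ 5 (mod 8). Write t = 8j + 5. Then (8j + 5)² = 64j² + 80j + 25 = 8(8j² + 10j + 3) + 1, so t² ≡ 1 (mod 8).

[⇐] This fails: take t = 1. Then 1² = 1 ≡ 1 (mod 8), yet 1 ≡ 1 (mod 8), not 5.

(⇒) holds; (⇐) fails.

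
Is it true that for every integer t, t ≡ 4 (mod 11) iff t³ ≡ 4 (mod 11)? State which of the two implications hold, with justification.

(⟹) This fails: take t = 4. Then 4 ≡ 4 (mod 11), but 4³ = 64 ≡ 9 (mod 11), not 4.

(⟸) This fails: take t = 5. Then 5³ = 125 ≡ 4 (mod 11), yet 5 ≡ 5 (mod 11), not 4.

Both directions fail.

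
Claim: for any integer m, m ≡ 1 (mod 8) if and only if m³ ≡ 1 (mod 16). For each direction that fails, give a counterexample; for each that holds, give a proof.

(⇒) fails; (⇐) holds.

Forward direction. This fails: take m = 9. Then 9 ≡ 1 (mod 8), but 9³ = 729 ≡ 9 (mod 16), not 1.

Converse. The residues r modulo 16 with r³ ≡ 1 (mod 16) are exactly {1}, and each is ≡ 1 (mod 8).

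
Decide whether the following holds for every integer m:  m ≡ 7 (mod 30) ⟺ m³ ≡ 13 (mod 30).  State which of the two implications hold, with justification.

Forward direction. Suppose m ≡ 7 (mod 30). Write m = 30j + 7. Then (30j + 7)³ = 27000j³ + 18900j² + 4410j + 343 = 30(900j³ + 630j² + 147j + 11) + 13, so m³ ≡ 13 (mod 30).

Converse. Suppose m³ ≡ 13 (mod 30). The only residue r in {0, …, 29} with r³ ≡ 13 (mod 30) is r = 7, so m ≡ 7 (mod 30).

Both directions hold; the statement is true.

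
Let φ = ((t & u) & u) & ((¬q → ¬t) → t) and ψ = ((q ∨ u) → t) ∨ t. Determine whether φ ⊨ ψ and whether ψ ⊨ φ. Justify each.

Forward direction. Assume the antecedent. If q is true, the antecedent forces (q = T, u = T, t = T), and ((q ∨ u) → t) ∨ t holds there. If q is false, the antecedent forces (q = F, u = T, t = T), and ((q ∨ u) → t) ∨ t holds there. Either way ((q ∨ u) → t) ∨ t holds.

Converse. This fails. Under q = F, u = F, t = F, the left side is false but the right side is true.

(⇒) holds; (⇐) fails.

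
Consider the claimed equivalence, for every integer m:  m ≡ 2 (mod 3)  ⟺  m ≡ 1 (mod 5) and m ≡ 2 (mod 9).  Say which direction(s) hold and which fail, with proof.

Not equivalent: only (⇐) holds.

(⇐) If m ≡ 1 (mod 5) and m ≡ 2 (mod 9), then by the Chinese remainder theorem m ≡ 11 (mod 45). Since 11 ≡ 2 (mod 3) and 3 ∣ 45, we get m ≡ 2 (mod 3).

(⇒) This fails: m = 32 gives 32 ≡ 2 (mod 3) but 32 ≡ 2 (mod 5), so the conjunction on the right does not hold.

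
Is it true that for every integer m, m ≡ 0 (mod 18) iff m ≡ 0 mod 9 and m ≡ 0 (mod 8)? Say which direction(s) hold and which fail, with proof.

Not equivalent: only (⇐) holds.

(→) This fails: m = 18 gives 18 ≡ 0 (mod 18) but 18 ≡ 2 (mod 8), so the conjunction on the right does not hold.

(←) Conversely, if m ≡ 0 (mod 9) and m ≡ 0 (mod 8), then by the Chinese remainder theorem m ≡ 0 (mod 72). Since 0 ≡ 0 (mod 18) and 18 ∣ 72, we get m ≡ 0 (mod 18).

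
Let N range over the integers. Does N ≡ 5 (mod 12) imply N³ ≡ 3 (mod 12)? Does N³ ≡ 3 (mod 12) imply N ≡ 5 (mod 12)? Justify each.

Both directions fail.

Forward direction. This fails: take N = 5. Then 5 ≡ 5 (mod 12), but 5³ = 125 ≡ 5 (mod 12), not 3.

Converse. This fails: take N = 3. Then 3³ = 27 ≡ 3 (mod 12), yet 3 ≡ 3 (mod 12), not 5.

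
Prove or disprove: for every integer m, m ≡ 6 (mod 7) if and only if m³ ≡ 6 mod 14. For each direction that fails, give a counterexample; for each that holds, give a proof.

Both directions fail.

(⟹) This fails: take m = 13. Then 13 ≡ 6 (mod 7), but 13³ = 2197 ≡ 13 (mod 14), not 6.

(⟸) This fails: take m = 10. Then 10³ = 1000 ≡ 6 (mod 14), yet 10 ≡ 3 (mod 7), not 6.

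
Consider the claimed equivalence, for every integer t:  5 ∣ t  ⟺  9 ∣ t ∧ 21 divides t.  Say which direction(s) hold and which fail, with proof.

(⇒) This fails: take t = 5. Certainly 5 ∣ 5, but 9 ∤ 5.

(⇐) This fails: take t = 63. Both 9 ∣ 63 and 21 ∣ 63, yet 63 is not a multiple of 5 (since 63 = 12·5 + 3), so 5 ∤ 63.

Both directions fail.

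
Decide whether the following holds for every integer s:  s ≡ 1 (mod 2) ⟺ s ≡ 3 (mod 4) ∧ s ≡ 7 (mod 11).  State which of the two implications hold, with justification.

(⇒) fails; (⇐) holds.

Converse. If s ≡ 3 (mod 4) and s ≡ 7 (mod 11), then by the Chinese remainder theorem s ≡ 7 (mod 44). Since 7 ≡ 1 (mod 2) and 2 ∣ 44, we get s ≡ 1 (mod 2).

Forward direction. This fails: s = 1 gives 1 ≡ 1 (mod 2) but 1 ≡ 1 (mod 4), so the conjunction on the right does not hold.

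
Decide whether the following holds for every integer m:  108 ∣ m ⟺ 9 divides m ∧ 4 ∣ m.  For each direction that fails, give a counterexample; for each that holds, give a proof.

The forward direction holds; the converse fails.

(⟹) If 108 ∣ m, write m = 108q. Since 108 = 12·9, m = 9·(12q), so 9 ∣ m; and since 108 = 27·4, m = 4·(27q), so 4 ∣ m.

(⟸) This fails: take m = 36. Both 9 ∣ 36 and 4 ∣ 36, yet 36 is not a multiple of 108 (since 36 = 0·108 + 36), so 108 ∤ 36.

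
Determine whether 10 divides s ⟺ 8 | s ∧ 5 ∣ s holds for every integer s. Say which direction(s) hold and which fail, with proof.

Forward direction. This fails: take s = 10. Certainly 10 ∣ 10, but 8 ∤ 10.

Converse. Suppose 8 ∣ s and 5 ∣ s. Any common multiple of 8 and 5 is a multiple of their lcm; here gcd(8, 5) = 1, so lcm(8, 5) = 8·5 = 40, so 40 ∣ s. Since 10 ∣ 40, it follows that 10 ∣ s.

Only the reverse direction holds.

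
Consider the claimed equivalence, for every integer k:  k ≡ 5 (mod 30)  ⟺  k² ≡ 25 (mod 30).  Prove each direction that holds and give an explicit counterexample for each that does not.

(⟹) Suppose k ≡ 5 (mod 30). Write k = 30j + 5. Then (30j + 5)² = 900j² + 300j + 25 = 30(30j² + 10j) + 25, so k² ≡ 25 (mod 30).

(⟸) This fails: take k = 25. Then 25² = 625 ≡ 25 (mod 30), yet 25 ≡ 25 (mod 30), not 5.

(⇒) holds; (⇐) fails.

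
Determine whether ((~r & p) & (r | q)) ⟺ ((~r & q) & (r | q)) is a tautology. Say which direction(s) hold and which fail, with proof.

(→) Assume the antecedent. If r is true, the antecedent cannot hold. If r is false, the antecedent forces (r = F, p = T, q = T), and (~r & q) & (r | q) holds there. Either way (~r & q) & (r | q) holds.

(←) This fails. Under r = F, p = F, q = T, the left side is false but the right side is true.

Not equivalent: only (⇒) holds.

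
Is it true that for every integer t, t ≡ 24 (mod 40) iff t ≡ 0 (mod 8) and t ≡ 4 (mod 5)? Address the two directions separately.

Both directions hold; the statement is true.

(⟹) Suppose t ≡ 24 (mod 40); write t = 40j + 24. Since 8 ∣ 40, reducing mod 8 gives t ≡ 24 ≡ 0 (mod 8); since 5 ∣ 40, reducing mod 5 gives t ≡ 24 ≡ 4 (mod 5).

(⟸) Conversely, if t ≡ 0 (mod 8) and t ≡ 4 (mod 5), then by the Chinese remainder theorem t ≡ 24 (mod 40). This is exactly t ≡ 24 (mod 40).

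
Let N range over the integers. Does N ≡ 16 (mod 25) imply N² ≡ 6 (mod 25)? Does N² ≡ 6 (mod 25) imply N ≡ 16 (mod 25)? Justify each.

Only the forward implication holds.

(←) This fails: take N = 9. Then 9² = 81 ≡ 6 (mod 25), yet 9 ≡ 9 (mod 25), not 16.

(→) Suppose N ≡ 16 (mod 25). Write N = 25j + 16. Then (25j + 16)² = 625j² + 800j + 256 = 25(25j² + 32j + 10) + 6, so N² ≡ 6 (mod 25).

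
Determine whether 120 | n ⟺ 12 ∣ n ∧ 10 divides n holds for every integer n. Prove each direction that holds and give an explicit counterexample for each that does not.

Only the forward direction holds.

Forward direction. If 120 ∣ n, write n = 120q. Since 120 = 10·12, n = 12·(10q), so 12 ∣ n; and since 120 = 12·10, n = 10·(12q), so 10 ∣ n.

Converse. This fails: take n = 60. Both 12 ∣ 60 and 10 ∣ 60, yet 60 is not a multiple of 120 (since 60 = 0·120 + 60), so 120 ∤ 60.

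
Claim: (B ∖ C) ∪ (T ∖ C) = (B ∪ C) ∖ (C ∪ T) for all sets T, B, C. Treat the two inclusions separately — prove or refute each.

Forward inclusion. This inclusion fails. Take T = {1}, B = ∅, C = ∅; then 1 ∈ (B ∖ C) ∪ (T ∖ C) but 1 ∉ (B ∪ C) ∖ (C ∪ T).

Reverse inclusion. Let x ∈ (B ∪ C) ∖ (C ∪ T). Then x ∈ B and x ∉ T, C, from which x ∈ (B ∖ C) ∪ (T ∖ C).

Only the reverse inclusion holds.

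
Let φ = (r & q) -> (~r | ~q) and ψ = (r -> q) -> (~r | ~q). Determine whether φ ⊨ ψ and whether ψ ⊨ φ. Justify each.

Both directions hold; the statement is true.

(⇒) Assume the antecedent. If r is true, the antecedent forces (r = T, q = F), and (r -> q) -> (~r | ~q) holds there. If r is false, (r -> q) -> (~r | ~q) reduces to true regardless of the other variables. Either way (r -> q) -> (~r | ~q) holds.

(⇐) Assume the antecedent. If r is true, the antecedent forces (r = T, q = F), and (r & q) -> (~r | ~q) holds there. If r is false, (r & q) -> (~r | ~q) reduces to true regardless of the other variables. Either way (r & q) -> (~r | ~q) holds.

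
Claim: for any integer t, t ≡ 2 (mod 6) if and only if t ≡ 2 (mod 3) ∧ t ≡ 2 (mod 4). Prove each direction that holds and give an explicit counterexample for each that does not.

(⇐) If t ≡ 2 (mod 3) and t ≡ 2 (mod 4), then by the Chinese remainder theorem t ≡ 2 (mod 12). Since 2 ≡ 2 (mod 6) and 6 ∣ 12, we get t ≡ 2 (mod 6).

(⇒) This fails: t = 8 gives 8 ≡ 2 (mod 6) but 8 ≡ 0 (mod 4), so the conjunction on the right does not hold.

Not equivalent: only (⇐) holds.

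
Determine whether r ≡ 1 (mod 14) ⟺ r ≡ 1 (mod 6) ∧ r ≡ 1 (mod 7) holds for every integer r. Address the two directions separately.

(→) This fails: r = 29 gives 29 ≡ 1 (mod 14) but 29 ≡ 5 (mod 6), so the conjunction on the right does not hold.

(←) Conversely, if r ≡ 1 (mod 6) and r ≡ 1 (mod 7), then by the Chinese remainder theorem r ≡ 1 (mod 42). Since 1 ≡ 1 (mod 14) and 14 ∣ 42, we get r ≡ 1 (mod 14).

Not equivalent: only (⇐) holds.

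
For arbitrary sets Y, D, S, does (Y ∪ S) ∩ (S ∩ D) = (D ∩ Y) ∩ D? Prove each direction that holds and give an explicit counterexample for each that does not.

(⊆) This inclusion fails. Take Y = ∅, D = {1}, S = {1}; then 1 ∈ (Y ∪ S) ∩ (S ∩ D) but 1 ∉ (D ∩ Y) ∩ D.

(⊇) This inclusion fails. Take Y = {1}, D = {1}, S = ∅; then 1 ∈ (D ∩ Y) ∩ D but 1 ∉ (Y ∪ S) ∩ (S ∩ D).

Neither inclusion holds.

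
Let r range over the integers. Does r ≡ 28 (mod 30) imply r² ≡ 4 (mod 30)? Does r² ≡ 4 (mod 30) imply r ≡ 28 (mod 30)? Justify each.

The forward direction holds; the converse fails.

(←) This fails: take r = 2. Then 2² = 4 ≡ 4 (mod 30), yet 2 ≡ 2 (mod 30), not 28.

(→) Suppose r ≡ 28 (mod 30). Write r = 30j + 28. Then (30j + 28)² = 900j² + 1680j + 784 = 30(30j² + 56j + 26) + 4, so r² ≡ 4 (mod 30).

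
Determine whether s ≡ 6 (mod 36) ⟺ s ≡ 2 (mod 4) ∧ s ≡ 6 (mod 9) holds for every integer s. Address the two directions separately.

(→) Suppose s ≡ 6 (mod 36); write s = 36j + 6. Since 4 ∣ 36, reducing mod 4 gives s ≡ 6 ≡ 2 (mod 4); since 9 ∣ 36, reducing mod 9 gives s ≡ 6 (mod 9).

(←) Conversely, if s ≡ 2 (mod 4) and s ≡ 6 (mod 9), then by the Chinese remainder theorem s ≡ 6 (mod 36). This is exactly s ≡ 6 (mod 36).

Both implications hold.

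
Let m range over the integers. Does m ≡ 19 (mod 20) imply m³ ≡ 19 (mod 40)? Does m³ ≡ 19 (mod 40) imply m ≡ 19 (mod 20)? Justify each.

(⇒) This fails: take m = 39. Then 39 ≡ 19 (mod 20), but 39³ = 59319 ≡ 39 (mod 40), not 19.

(⇐) Conversely, the residues r modulo 40 with r³ ≡ 19 (mod 40) are exactly {19}, and each is ≡ 19 (mod 20).

(⇒) fails; (⇐) holds.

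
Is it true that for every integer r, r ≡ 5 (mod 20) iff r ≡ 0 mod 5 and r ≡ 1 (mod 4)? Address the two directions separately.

Equivalent; both directions hold.

(⇒) Suppose r ≡ 5 (mod 20); write r = 20j + 5. Since 5 ∣ 20, reducing mod 5 gives r ≡ 5 ≡ 0 (mod 5); since 4 ∣ 20, reducing mod 4 gives r ≡ 5 ≡ 1 (mod 4).

(⇐) Conversely, if r ≡ 0 (mod 5) and r ≡ 1 (mod 4), then by the Chinese remainder theorem r ≡ 5 (mod 20). This is exactly r ≡ 5 (mod 20).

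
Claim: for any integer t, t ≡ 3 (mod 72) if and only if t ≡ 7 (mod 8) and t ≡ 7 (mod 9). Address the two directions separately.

(⟹) This fails: t = 3 gives 3 ≡ 3 (mod 72) but 3 ≡ 3 (mod 8), so the conjunction on the right does not hold.

(⟸) This fails: t = 7 satisfies both congruences on the right (7 ≡ 7 mod 8 and 7 ≡ 7 mod 9) yet 7 ≡ 7 (mod 72), not 3.

(⇒) fails and (⇐) fails.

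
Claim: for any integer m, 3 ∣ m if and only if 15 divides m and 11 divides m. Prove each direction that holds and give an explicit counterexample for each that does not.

(⟹) This fails: take m = 3. Certainly 3 ∣ 3, but 15 ∤ 3.

(⟸) Suppose 15 ∣ m and 11 ∣ m. Any common multiple of 15 and 11 is a multiple of their lcm; here gcd(15, 11) = 1, so lcm(15, 11) = 15·11 = 165, so 165 ∣ m. Since 3 ∣ 165, it follows that 3 ∣ m.

Only the converse holds.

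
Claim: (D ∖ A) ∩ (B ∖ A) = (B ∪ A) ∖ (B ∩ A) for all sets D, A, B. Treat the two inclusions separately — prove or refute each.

(⊆) holds; (⊇) fails.

(⟸) This inclusion fails. Take D = ∅, A = {1}, B = ∅; then 1 ∈ (B ∪ A) ∖ (B ∩ A) but 1 ∉ (D ∖ A) ∩ (B ∖ A).

(⟹) Let x ∈ (D ∖ A) ∩ (B ∖ A). Then x ∈ D ∩ B and x ∉ A, from which x ∈ (B ∪ A) ∖ (B ∩ A).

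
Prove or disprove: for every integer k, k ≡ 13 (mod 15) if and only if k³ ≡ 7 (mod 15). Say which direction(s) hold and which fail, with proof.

Both implications hold.

Forward direction. Suppose k ≡ 13 (mod 15). Write k = 15j + 13. Then (15j + 13)³ = 3375j³ + 8775j² + 7605j + 2197 = 15(225j³ + 585j² + 507j + 146) + 7, so k³ ≡ 7 (mod 15).

Converse. Suppose k³ ≡ 7 (mod 15). The only residue r in {0, …, 14} with r³ ≡ 7 (mod 15) is r = 13, so k ≡ 13 (mod 15).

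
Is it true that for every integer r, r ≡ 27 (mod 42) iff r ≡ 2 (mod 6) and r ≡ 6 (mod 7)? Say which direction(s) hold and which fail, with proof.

(⇒) fails and (⇐) fails.

[⇒] This fails: r = 27 gives 27 ≡ 27 (mod 42) but 27 ≡ 3 (mod 6), so the conjunction on the right does not hold.

[⇐] This fails: r = 20 satisfies both congruences on the right (20 ≡ 2 mod 6 and 20 ≡ 6 mod 7) yet 20 ≡ 20 (mod 42), not 27.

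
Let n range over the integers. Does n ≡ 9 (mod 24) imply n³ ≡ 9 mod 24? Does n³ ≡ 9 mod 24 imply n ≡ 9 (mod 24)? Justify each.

[⇒] Suppose n ≡ 9 (mod 24). Write n = 24j + 9. Then (24j + 9)³ = 13824j³ + 15552j² + 5832j + 729 = 24(576j³ + 648j² + 243j + 30) + 9, so n³ ≡ 9 (mod 24).

[⇐] Conversely, suppose n³ ≡ 9 (mod 24). The only residue r in {0, …, 23} with r³ ≡ 9 (mod 24) is r = 9, so n ≡ 9 (mod 24).

Both implications hold.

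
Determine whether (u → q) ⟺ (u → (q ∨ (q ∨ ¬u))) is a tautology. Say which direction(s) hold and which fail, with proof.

Forward direction. Assume the antecedent. If u is true, the antecedent forces (u = T, q = T), and u → (q ∨ (q ∨ ¬u)) holds there. If u is false, u → (q ∨ (q ∨ ¬u)) reduces to true regardless of the other variables. Either way u → (q ∨ (q ∨ ¬u)) holds.

Converse. Assume the antecedent. If u is true, the antecedent forces (u = T, q = T), and u → q holds there. If u is false, u → q reduces to true regardless of the other variables. Either way u → q holds.

Equivalent; both directions hold.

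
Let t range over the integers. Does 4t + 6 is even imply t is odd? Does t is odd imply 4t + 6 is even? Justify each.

Forward direction. This fails: take t = 6. Then 4t + 6 = 30, which is even, yet t = 6 is even, not odd.

Converse. Suppose t is odd. Since 4 is even, 4t is even for every t, so 4t + 6 has the same parity as 6, which is even. Hence 4t + 6 is even.

(⇒) fails; (⇐) holds.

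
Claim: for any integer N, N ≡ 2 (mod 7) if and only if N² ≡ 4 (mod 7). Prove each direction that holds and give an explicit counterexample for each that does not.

The forward direction holds; the converse fails.

[⇐] This fails: take N = 5. Then 5² = 25 ≡ 4 (mod 7), yet 5 ≡ 5 (mod 7), not 2.

[⇒] Suppose N ≡ 2 (mod 7). Write N = 7j + 2. Then (7j + 2)² = 49j² + 28j + 4 = 7(7j² + 4j) + 4, so N² ≡ 4 (mod 7).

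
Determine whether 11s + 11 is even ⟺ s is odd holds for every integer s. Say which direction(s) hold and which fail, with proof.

Equivalent; both directions hold.

(⟹) Suppose 11s + 11 is even. Since 11 is odd, 11s and s have the same parity, so 11s + 11 ≡ s + 11 (mod 2). As 11 is odd, 11s + 11 is even exactly when s is odd. Thus s is odd.

(⟸) Conversely, suppose s is odd; write s = 2j + 1. Then 11s + 11 = 11·(2j + 1) + 11 = 2·11j + 22, which is even.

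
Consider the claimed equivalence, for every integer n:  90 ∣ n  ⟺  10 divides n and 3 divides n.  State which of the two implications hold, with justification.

[⇒] If 90 ∣ n, write n = 90q. Since 90 = 9·10, n = 10·(9q), so 10 ∣ n; and since 90 = 30·3, n = 3·(30q), so 3 ∣ n.

[⇐] This fails: take n = 30. Both 10 ∣ 30 and 3 ∣ 30, yet 30 is not a multiple of 90 (since 30 = 0·90 + 30), so 90 ∤ 30.

Only the forward implication holds.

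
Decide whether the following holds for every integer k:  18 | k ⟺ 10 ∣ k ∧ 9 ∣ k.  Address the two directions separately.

Only the converse holds.

(→) This fails: take k = 18. Certainly 18 ∣ 18, but 10 ∤ 18.

(←) Suppose 10 ∣ k and 9 ∣ k. Any common multiple of 10 and 9 is a multiple of their lcm; here gcd(10, 9) = 1, so lcm(10, 9) = 10·9 = 90, so 90 ∣ k. Since 18 ∣ 90, it follows that 18 ∣ k.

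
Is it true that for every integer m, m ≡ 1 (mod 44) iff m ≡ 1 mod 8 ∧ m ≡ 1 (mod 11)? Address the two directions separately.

Not equivalent: only (⇐) holds.

(⇐) If m ≡ 1 (mod 8) and m ≡ 1 (mod 11), then by the Chinese remainder theorem m ≡ 1 (mod 88). Since 1 ≡ 1 (mod 44) and 44 ∣ 88, we get m ≡ 1 (mod 44).

(⇒) This fails: m = 45 gives 45 ≡ 1 (mod 44) but 45 ≡ 5 (mod 8), so the conjunction on the right does not hold.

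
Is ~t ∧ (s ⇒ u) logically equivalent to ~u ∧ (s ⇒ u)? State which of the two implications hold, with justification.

(⇒) fails and (⇐) fails.

[⇒] This fails. Under t = F, s = F, u = T, the left side is true but the right side is false.

[⇐] This fails. Under t = T, s = F, u = F, the left side is false but the right side is true.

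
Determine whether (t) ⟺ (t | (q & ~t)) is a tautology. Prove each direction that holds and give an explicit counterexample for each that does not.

Only the forward direction holds.

Converse. This fails. Under q = T, t = F, the left side is false but the right side is true.

Forward direction. Assume the antecedent. If q is true, t | (q & ~t) reduces to true regardless of the other variables. If q is false, the antecedent forces (q = F, t = T), and t | (q & ~t) holds there. Either way t | (q & ~t) holds.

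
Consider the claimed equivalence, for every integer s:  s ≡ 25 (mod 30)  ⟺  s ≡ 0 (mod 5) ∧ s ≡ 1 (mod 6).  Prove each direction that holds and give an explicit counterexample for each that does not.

Equivalent; both directions hold.

(→) Suppose s ≡ 25 (mod 30); write s = 30j + 25. Since 5 ∣ 30, reducing mod 5 gives s ≡ 25 ≡ 0 (mod 5); since 6 ∣ 30, reducing mod 6 gives s ≡ 25 ≡ 1 (mod 6).

(←) Conversely, if s ≡ 0 (mod 5) and s ≡ 1 (mod 6), then by the Chinese remainder theorem s ≡ 25 (mod 30). This is exactly s ≡ 25 (mod 30).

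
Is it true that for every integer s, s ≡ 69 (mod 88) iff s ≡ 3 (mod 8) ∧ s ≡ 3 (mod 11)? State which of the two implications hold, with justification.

(⇒) This fails: s = 69 gives 69 ≡ 69 (mod 88) but 69 ≡ 5 (mod 8), so the conjunction on the right does not hold.

(⇐) This fails: s = 3 satisfies both congruences on the right (3 ≡ 3 mod 8 and 3 ≡ 3 mod 11) yet 3 ≡ 3 (mod 88), not 69.

Neither direction holds.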